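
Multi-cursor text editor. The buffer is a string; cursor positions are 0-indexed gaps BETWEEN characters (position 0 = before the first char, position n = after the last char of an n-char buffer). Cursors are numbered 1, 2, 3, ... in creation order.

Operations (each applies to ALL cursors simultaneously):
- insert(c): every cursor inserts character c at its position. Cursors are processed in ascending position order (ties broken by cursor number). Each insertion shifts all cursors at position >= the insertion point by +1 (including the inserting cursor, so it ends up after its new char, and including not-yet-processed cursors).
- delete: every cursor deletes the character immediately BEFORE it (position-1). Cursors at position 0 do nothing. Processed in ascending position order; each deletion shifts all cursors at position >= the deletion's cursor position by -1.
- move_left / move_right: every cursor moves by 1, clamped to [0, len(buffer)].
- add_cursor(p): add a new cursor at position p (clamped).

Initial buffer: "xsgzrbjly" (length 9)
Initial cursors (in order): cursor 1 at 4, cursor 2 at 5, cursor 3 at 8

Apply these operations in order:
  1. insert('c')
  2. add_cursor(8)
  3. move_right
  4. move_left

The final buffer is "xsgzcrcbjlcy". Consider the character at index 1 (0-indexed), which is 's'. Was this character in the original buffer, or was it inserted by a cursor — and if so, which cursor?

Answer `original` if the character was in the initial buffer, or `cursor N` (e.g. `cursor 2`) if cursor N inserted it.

After op 1 (insert('c')): buffer="xsgzcrcbjlcy" (len 12), cursors c1@5 c2@7 c3@11, authorship ....1.2...3.
After op 2 (add_cursor(8)): buffer="xsgzcrcbjlcy" (len 12), cursors c1@5 c2@7 c4@8 c3@11, authorship ....1.2...3.
After op 3 (move_right): buffer="xsgzcrcbjlcy" (len 12), cursors c1@6 c2@8 c4@9 c3@12, authorship ....1.2...3.
After op 4 (move_left): buffer="xsgzcrcbjlcy" (len 12), cursors c1@5 c2@7 c4@8 c3@11, authorship ....1.2...3.
Authorship (.=original, N=cursor N): . . . . 1 . 2 . . . 3 .
Index 1: author = original

Answer: original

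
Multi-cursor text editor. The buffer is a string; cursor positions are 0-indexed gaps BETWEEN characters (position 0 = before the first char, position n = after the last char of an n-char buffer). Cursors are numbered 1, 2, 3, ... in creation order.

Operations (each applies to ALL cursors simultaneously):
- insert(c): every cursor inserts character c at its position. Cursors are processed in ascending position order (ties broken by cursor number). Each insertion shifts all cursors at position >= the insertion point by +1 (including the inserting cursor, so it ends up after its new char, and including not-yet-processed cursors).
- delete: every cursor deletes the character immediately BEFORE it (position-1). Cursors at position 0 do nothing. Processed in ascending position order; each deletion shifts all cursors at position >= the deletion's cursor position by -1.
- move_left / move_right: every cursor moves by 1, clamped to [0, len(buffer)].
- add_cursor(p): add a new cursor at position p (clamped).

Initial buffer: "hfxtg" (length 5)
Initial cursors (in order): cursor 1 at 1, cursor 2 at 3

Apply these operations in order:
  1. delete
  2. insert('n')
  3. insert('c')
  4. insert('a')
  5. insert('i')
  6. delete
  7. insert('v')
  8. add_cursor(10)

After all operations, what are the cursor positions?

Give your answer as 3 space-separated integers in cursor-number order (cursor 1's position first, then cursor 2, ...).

After op 1 (delete): buffer="ftg" (len 3), cursors c1@0 c2@1, authorship ...
After op 2 (insert('n')): buffer="nfntg" (len 5), cursors c1@1 c2@3, authorship 1.2..
After op 3 (insert('c')): buffer="ncfnctg" (len 7), cursors c1@2 c2@5, authorship 11.22..
After op 4 (insert('a')): buffer="ncafncatg" (len 9), cursors c1@3 c2@7, authorship 111.222..
After op 5 (insert('i')): buffer="ncaifncaitg" (len 11), cursors c1@4 c2@9, authorship 1111.2222..
After op 6 (delete): buffer="ncafncatg" (len 9), cursors c1@3 c2@7, authorship 111.222..
After op 7 (insert('v')): buffer="ncavfncavtg" (len 11), cursors c1@4 c2@9, authorship 1111.2222..
After op 8 (add_cursor(10)): buffer="ncavfncavtg" (len 11), cursors c1@4 c2@9 c3@10, authorship 1111.2222..

Answer: 4 9 10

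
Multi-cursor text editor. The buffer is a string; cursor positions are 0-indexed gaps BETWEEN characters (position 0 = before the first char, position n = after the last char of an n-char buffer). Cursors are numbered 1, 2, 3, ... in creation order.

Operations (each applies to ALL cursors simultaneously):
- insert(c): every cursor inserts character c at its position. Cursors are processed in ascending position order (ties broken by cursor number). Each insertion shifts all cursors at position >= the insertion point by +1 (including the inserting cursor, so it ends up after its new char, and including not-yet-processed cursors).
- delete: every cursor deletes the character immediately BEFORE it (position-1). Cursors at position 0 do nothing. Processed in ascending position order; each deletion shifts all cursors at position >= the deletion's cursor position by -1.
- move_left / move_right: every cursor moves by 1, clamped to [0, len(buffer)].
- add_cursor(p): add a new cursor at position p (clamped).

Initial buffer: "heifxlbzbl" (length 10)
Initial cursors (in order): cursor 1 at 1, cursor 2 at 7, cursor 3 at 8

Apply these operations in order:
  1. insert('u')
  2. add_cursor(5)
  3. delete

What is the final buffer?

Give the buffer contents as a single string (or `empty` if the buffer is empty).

Answer: heixlbzbl

Derivation:
After op 1 (insert('u')): buffer="hueifxlbuzubl" (len 13), cursors c1@2 c2@9 c3@11, authorship .1......2.3..
After op 2 (add_cursor(5)): buffer="hueifxlbuzubl" (len 13), cursors c1@2 c4@5 c2@9 c3@11, authorship .1......2.3..
After op 3 (delete): buffer="heixlbzbl" (len 9), cursors c1@1 c4@3 c2@6 c3@7, authorship .........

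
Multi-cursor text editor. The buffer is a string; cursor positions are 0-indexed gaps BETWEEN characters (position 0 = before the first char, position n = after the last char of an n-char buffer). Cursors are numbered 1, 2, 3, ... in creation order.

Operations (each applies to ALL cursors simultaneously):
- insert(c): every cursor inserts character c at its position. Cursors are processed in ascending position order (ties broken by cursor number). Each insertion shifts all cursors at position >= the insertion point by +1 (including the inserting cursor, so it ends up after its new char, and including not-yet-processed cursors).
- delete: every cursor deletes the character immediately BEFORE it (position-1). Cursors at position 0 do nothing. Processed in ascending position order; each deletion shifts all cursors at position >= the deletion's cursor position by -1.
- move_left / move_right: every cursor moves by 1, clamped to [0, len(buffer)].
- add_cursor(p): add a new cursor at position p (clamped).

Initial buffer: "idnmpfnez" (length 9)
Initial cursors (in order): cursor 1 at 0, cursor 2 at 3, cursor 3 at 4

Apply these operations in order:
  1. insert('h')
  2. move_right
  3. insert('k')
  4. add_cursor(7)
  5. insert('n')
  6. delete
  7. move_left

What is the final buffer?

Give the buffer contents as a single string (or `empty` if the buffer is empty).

After op 1 (insert('h')): buffer="hidnhmhpfnez" (len 12), cursors c1@1 c2@5 c3@7, authorship 1...2.3.....
After op 2 (move_right): buffer="hidnhmhpfnez" (len 12), cursors c1@2 c2@6 c3@8, authorship 1...2.3.....
After op 3 (insert('k')): buffer="hikdnhmkhpkfnez" (len 15), cursors c1@3 c2@8 c3@11, authorship 1.1..2.23.3....
After op 4 (add_cursor(7)): buffer="hikdnhmkhpkfnez" (len 15), cursors c1@3 c4@7 c2@8 c3@11, authorship 1.1..2.23.3....
After op 5 (insert('n')): buffer="hikndnhmnknhpknfnez" (len 19), cursors c1@4 c4@9 c2@11 c3@15, authorship 1.11..2.4223.33....
After op 6 (delete): buffer="hikdnhmkhpkfnez" (len 15), cursors c1@3 c4@7 c2@8 c3@11, authorship 1.1..2.23.3....
After op 7 (move_left): buffer="hikdnhmkhpkfnez" (len 15), cursors c1@2 c4@6 c2@7 c3@10, authorship 1.1..2.23.3....

Answer: hikdnhmkhpkfnez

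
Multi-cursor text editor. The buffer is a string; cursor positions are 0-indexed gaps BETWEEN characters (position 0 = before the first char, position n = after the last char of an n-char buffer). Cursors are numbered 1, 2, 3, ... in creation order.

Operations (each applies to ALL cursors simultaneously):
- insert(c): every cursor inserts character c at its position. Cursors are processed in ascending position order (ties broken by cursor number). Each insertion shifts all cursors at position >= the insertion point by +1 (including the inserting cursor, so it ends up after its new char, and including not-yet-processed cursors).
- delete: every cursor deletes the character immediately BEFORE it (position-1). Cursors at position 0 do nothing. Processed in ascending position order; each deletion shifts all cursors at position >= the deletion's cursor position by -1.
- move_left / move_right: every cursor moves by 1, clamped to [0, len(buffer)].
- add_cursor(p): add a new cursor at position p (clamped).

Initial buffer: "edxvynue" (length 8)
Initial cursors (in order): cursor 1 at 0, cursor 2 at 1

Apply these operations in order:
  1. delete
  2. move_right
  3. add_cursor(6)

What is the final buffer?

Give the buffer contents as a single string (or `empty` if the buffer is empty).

Answer: dxvynue

Derivation:
After op 1 (delete): buffer="dxvynue" (len 7), cursors c1@0 c2@0, authorship .......
After op 2 (move_right): buffer="dxvynue" (len 7), cursors c1@1 c2@1, authorship .......
After op 3 (add_cursor(6)): buffer="dxvynue" (len 7), cursors c1@1 c2@1 c3@6, authorship .......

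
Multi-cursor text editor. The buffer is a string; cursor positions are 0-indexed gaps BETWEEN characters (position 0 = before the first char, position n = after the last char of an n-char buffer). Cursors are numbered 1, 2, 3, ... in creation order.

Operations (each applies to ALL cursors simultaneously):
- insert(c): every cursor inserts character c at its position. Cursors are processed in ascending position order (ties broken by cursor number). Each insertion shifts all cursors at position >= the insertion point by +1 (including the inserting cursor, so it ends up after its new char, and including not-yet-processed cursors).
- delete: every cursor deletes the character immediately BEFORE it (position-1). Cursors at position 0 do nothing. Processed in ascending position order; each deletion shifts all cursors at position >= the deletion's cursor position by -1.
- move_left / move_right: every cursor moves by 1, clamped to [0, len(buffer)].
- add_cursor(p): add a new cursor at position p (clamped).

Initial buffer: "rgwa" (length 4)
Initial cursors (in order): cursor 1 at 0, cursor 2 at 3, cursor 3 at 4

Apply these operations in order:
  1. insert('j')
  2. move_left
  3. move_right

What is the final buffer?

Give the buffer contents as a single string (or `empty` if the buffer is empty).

Answer: jrgwjaj

Derivation:
After op 1 (insert('j')): buffer="jrgwjaj" (len 7), cursors c1@1 c2@5 c3@7, authorship 1...2.3
After op 2 (move_left): buffer="jrgwjaj" (len 7), cursors c1@0 c2@4 c3@6, authorship 1...2.3
After op 3 (move_right): buffer="jrgwjaj" (len 7), cursors c1@1 c2@5 c3@7, authorship 1...2.3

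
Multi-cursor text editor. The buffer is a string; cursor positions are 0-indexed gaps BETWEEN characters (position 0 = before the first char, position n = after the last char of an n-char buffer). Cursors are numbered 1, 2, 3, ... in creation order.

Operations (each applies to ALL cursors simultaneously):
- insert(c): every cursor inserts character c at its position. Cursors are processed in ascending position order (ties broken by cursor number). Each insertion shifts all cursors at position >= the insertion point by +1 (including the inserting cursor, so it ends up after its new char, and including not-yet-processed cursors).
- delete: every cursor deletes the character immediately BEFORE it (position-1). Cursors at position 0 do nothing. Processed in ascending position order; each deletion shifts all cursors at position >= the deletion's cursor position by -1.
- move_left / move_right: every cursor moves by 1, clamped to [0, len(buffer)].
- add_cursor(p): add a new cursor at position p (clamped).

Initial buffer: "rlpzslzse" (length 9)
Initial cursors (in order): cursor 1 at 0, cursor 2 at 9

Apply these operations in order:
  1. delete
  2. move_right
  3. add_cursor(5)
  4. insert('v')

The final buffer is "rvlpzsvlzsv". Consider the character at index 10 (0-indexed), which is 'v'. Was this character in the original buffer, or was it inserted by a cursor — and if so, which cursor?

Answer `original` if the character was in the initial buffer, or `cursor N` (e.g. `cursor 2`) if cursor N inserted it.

After op 1 (delete): buffer="rlpzslzs" (len 8), cursors c1@0 c2@8, authorship ........
After op 2 (move_right): buffer="rlpzslzs" (len 8), cursors c1@1 c2@8, authorship ........
After op 3 (add_cursor(5)): buffer="rlpzslzs" (len 8), cursors c1@1 c3@5 c2@8, authorship ........
After op 4 (insert('v')): buffer="rvlpzsvlzsv" (len 11), cursors c1@2 c3@7 c2@11, authorship .1....3...2
Authorship (.=original, N=cursor N): . 1 . . . . 3 . . . 2
Index 10: author = 2

Answer: cursor 2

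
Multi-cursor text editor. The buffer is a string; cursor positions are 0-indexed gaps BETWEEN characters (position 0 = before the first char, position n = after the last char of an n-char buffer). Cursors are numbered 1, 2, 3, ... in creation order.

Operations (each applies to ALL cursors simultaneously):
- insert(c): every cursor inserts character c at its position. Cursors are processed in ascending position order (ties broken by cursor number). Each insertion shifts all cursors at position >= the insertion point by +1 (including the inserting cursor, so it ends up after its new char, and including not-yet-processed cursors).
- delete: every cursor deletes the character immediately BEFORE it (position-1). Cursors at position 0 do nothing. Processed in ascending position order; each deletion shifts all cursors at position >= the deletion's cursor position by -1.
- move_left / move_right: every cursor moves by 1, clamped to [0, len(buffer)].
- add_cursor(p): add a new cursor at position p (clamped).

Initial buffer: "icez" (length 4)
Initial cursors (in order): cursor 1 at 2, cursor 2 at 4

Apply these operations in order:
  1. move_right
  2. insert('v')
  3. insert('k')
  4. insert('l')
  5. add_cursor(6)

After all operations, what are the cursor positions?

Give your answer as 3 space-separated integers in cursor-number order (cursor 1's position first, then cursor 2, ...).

After op 1 (move_right): buffer="icez" (len 4), cursors c1@3 c2@4, authorship ....
After op 2 (insert('v')): buffer="icevzv" (len 6), cursors c1@4 c2@6, authorship ...1.2
After op 3 (insert('k')): buffer="icevkzvk" (len 8), cursors c1@5 c2@8, authorship ...11.22
After op 4 (insert('l')): buffer="icevklzvkl" (len 10), cursors c1@6 c2@10, authorship ...111.222
After op 5 (add_cursor(6)): buffer="icevklzvkl" (len 10), cursors c1@6 c3@6 c2@10, authorship ...111.222

Answer: 6 10 6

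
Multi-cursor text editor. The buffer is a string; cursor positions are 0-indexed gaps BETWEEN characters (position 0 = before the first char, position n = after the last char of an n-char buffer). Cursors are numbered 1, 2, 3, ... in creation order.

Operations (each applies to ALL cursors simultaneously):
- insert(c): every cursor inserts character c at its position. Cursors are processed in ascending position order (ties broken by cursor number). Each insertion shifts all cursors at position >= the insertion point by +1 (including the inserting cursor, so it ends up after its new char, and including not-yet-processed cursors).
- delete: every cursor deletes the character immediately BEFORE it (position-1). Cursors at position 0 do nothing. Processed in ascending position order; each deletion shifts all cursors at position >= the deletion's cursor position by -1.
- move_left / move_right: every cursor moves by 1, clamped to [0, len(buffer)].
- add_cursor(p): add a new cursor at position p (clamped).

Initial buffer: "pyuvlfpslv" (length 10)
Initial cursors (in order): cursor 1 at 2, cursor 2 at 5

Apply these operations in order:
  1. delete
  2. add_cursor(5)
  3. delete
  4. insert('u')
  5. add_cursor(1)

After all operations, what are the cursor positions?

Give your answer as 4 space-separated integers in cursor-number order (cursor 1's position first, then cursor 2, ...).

After op 1 (delete): buffer="puvfpslv" (len 8), cursors c1@1 c2@3, authorship ........
After op 2 (add_cursor(5)): buffer="puvfpslv" (len 8), cursors c1@1 c2@3 c3@5, authorship ........
After op 3 (delete): buffer="ufslv" (len 5), cursors c1@0 c2@1 c3@2, authorship .....
After op 4 (insert('u')): buffer="uuufuslv" (len 8), cursors c1@1 c2@3 c3@5, authorship 1.2.3...
After op 5 (add_cursor(1)): buffer="uuufuslv" (len 8), cursors c1@1 c4@1 c2@3 c3@5, authorship 1.2.3...

Answer: 1 3 5 1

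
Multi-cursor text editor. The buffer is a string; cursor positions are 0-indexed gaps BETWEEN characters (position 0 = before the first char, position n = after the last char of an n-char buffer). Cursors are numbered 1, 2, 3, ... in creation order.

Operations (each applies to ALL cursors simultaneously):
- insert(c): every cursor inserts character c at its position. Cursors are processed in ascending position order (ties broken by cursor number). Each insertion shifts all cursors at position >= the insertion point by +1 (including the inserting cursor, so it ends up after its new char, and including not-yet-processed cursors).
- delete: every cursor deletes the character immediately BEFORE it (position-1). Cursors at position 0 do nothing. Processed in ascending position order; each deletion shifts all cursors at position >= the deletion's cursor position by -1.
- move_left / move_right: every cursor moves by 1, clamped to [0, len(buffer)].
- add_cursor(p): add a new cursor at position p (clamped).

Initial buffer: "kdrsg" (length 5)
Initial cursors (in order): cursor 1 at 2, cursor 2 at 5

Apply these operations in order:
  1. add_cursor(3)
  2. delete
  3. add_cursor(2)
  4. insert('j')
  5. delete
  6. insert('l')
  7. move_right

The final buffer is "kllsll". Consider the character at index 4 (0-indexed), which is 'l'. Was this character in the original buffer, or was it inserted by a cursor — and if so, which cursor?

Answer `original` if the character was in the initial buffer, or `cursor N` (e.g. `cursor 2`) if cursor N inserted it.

After op 1 (add_cursor(3)): buffer="kdrsg" (len 5), cursors c1@2 c3@3 c2@5, authorship .....
After op 2 (delete): buffer="ks" (len 2), cursors c1@1 c3@1 c2@2, authorship ..
After op 3 (add_cursor(2)): buffer="ks" (len 2), cursors c1@1 c3@1 c2@2 c4@2, authorship ..
After op 4 (insert('j')): buffer="kjjsjj" (len 6), cursors c1@3 c3@3 c2@6 c4@6, authorship .13.24
After op 5 (delete): buffer="ks" (len 2), cursors c1@1 c3@1 c2@2 c4@2, authorship ..
After op 6 (insert('l')): buffer="kllsll" (len 6), cursors c1@3 c3@3 c2@6 c4@6, authorship .13.24
After op 7 (move_right): buffer="kllsll" (len 6), cursors c1@4 c3@4 c2@6 c4@6, authorship .13.24
Authorship (.=original, N=cursor N): . 1 3 . 2 4
Index 4: author = 2

Answer: cursor 2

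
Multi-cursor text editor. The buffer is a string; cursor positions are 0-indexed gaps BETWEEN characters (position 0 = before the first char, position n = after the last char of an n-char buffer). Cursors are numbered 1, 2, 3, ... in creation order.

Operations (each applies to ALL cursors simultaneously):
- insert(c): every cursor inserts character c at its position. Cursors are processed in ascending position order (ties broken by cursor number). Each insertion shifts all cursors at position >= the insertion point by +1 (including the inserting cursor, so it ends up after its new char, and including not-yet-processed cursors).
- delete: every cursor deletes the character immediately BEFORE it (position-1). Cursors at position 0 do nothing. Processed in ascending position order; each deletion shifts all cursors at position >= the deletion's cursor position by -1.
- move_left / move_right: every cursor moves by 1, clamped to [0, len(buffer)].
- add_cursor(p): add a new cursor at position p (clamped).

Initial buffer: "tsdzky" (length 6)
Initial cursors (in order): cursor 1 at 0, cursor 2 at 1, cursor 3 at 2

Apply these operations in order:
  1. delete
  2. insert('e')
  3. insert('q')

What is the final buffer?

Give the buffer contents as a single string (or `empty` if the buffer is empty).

Answer: eeeqqqdzky

Derivation:
After op 1 (delete): buffer="dzky" (len 4), cursors c1@0 c2@0 c3@0, authorship ....
After op 2 (insert('e')): buffer="eeedzky" (len 7), cursors c1@3 c2@3 c3@3, authorship 123....
After op 3 (insert('q')): buffer="eeeqqqdzky" (len 10), cursors c1@6 c2@6 c3@6, authorship 123123....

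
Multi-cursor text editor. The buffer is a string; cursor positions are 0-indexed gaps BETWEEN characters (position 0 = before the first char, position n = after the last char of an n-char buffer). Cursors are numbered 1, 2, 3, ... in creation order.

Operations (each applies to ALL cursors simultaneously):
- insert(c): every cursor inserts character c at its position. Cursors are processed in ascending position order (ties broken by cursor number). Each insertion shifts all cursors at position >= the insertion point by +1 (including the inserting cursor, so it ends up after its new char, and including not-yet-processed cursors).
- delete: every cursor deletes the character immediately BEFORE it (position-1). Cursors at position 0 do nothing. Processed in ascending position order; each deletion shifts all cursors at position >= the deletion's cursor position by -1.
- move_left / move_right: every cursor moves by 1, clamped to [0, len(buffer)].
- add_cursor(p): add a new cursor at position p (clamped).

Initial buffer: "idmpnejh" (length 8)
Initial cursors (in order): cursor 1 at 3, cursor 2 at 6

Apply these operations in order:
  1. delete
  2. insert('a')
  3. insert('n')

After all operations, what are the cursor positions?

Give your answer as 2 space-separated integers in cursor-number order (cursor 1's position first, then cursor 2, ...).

Answer: 4 8

Derivation:
After op 1 (delete): buffer="idpnjh" (len 6), cursors c1@2 c2@4, authorship ......
After op 2 (insert('a')): buffer="idapnajh" (len 8), cursors c1@3 c2@6, authorship ..1..2..
After op 3 (insert('n')): buffer="idanpnanjh" (len 10), cursors c1@4 c2@8, authorship ..11..22..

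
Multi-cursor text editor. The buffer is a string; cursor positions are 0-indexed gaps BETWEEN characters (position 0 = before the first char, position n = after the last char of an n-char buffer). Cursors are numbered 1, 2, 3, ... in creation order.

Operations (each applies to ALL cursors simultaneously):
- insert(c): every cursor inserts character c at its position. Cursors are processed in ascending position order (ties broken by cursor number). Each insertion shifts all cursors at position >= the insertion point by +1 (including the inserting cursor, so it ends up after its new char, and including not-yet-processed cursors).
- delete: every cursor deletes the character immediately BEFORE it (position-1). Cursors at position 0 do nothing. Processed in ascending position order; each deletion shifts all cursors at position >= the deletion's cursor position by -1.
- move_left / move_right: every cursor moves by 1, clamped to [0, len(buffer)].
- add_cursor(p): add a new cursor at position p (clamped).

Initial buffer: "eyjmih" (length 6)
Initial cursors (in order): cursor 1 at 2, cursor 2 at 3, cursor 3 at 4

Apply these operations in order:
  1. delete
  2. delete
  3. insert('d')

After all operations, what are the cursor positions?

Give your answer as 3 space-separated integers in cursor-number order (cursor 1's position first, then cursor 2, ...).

After op 1 (delete): buffer="eih" (len 3), cursors c1@1 c2@1 c3@1, authorship ...
After op 2 (delete): buffer="ih" (len 2), cursors c1@0 c2@0 c3@0, authorship ..
After op 3 (insert('d')): buffer="dddih" (len 5), cursors c1@3 c2@3 c3@3, authorship 123..

Answer: 3 3 3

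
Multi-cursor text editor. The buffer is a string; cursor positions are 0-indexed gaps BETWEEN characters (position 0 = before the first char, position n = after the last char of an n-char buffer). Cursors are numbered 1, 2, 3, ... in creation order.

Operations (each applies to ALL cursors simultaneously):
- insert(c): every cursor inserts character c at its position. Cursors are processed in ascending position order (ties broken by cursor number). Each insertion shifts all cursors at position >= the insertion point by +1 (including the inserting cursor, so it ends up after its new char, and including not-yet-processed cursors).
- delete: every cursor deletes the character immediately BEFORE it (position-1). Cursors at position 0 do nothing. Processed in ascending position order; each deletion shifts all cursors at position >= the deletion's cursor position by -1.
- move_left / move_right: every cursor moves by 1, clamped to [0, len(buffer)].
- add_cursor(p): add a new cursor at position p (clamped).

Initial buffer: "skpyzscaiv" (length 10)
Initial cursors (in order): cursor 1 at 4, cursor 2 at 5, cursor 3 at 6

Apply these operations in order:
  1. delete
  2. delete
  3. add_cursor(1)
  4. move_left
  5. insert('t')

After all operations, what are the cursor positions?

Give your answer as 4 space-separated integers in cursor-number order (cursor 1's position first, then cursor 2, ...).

Answer: 4 4 4 4

Derivation:
After op 1 (delete): buffer="skpcaiv" (len 7), cursors c1@3 c2@3 c3@3, authorship .......
After op 2 (delete): buffer="caiv" (len 4), cursors c1@0 c2@0 c3@0, authorship ....
After op 3 (add_cursor(1)): buffer="caiv" (len 4), cursors c1@0 c2@0 c3@0 c4@1, authorship ....
After op 4 (move_left): buffer="caiv" (len 4), cursors c1@0 c2@0 c3@0 c4@0, authorship ....
After op 5 (insert('t')): buffer="ttttcaiv" (len 8), cursors c1@4 c2@4 c3@4 c4@4, authorship 1234....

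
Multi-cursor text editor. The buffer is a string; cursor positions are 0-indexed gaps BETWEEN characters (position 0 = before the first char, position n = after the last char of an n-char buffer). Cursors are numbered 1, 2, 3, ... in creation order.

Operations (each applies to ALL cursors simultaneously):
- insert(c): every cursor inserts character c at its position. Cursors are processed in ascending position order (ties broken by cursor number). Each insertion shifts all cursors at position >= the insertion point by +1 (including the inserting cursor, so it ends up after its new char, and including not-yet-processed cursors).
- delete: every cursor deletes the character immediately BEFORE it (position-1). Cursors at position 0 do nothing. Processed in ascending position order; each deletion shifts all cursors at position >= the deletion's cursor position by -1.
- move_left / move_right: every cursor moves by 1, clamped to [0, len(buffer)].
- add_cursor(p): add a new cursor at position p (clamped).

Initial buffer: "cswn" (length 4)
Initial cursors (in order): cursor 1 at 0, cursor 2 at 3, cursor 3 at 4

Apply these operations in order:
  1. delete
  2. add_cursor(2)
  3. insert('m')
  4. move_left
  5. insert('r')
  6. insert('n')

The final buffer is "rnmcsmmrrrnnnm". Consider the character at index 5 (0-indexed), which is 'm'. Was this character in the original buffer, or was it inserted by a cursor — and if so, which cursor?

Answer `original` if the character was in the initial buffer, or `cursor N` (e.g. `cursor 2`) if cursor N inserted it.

After op 1 (delete): buffer="cs" (len 2), cursors c1@0 c2@2 c3@2, authorship ..
After op 2 (add_cursor(2)): buffer="cs" (len 2), cursors c1@0 c2@2 c3@2 c4@2, authorship ..
After op 3 (insert('m')): buffer="mcsmmm" (len 6), cursors c1@1 c2@6 c3@6 c4@6, authorship 1..234
After op 4 (move_left): buffer="mcsmmm" (len 6), cursors c1@0 c2@5 c3@5 c4@5, authorship 1..234
After op 5 (insert('r')): buffer="rmcsmmrrrm" (len 10), cursors c1@1 c2@9 c3@9 c4@9, authorship 11..232344
After op 6 (insert('n')): buffer="rnmcsmmrrrnnnm" (len 14), cursors c1@2 c2@13 c3@13 c4@13, authorship 111..232342344
Authorship (.=original, N=cursor N): 1 1 1 . . 2 3 2 3 4 2 3 4 4
Index 5: author = 2

Answer: cursor 2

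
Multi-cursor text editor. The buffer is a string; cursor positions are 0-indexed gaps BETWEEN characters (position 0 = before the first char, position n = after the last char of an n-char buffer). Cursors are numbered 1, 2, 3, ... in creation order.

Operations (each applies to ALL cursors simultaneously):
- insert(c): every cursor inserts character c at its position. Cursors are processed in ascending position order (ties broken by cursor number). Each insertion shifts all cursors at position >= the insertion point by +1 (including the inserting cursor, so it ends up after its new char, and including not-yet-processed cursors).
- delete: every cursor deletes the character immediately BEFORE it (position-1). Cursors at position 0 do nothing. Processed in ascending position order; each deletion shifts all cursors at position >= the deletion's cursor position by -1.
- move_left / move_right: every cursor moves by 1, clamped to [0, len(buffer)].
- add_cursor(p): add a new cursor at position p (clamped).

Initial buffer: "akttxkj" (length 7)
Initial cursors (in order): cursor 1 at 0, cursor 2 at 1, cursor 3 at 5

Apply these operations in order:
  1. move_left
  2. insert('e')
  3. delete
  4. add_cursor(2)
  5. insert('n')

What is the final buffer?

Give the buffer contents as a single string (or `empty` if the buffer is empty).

Answer: nnaknttnxkj

Derivation:
After op 1 (move_left): buffer="akttxkj" (len 7), cursors c1@0 c2@0 c3@4, authorship .......
After op 2 (insert('e')): buffer="eeakttexkj" (len 10), cursors c1@2 c2@2 c3@7, authorship 12....3...
After op 3 (delete): buffer="akttxkj" (len 7), cursors c1@0 c2@0 c3@4, authorship .......
After op 4 (add_cursor(2)): buffer="akttxkj" (len 7), cursors c1@0 c2@0 c4@2 c3@4, authorship .......
After op 5 (insert('n')): buffer="nnaknttnxkj" (len 11), cursors c1@2 c2@2 c4@5 c3@8, authorship 12..4..3...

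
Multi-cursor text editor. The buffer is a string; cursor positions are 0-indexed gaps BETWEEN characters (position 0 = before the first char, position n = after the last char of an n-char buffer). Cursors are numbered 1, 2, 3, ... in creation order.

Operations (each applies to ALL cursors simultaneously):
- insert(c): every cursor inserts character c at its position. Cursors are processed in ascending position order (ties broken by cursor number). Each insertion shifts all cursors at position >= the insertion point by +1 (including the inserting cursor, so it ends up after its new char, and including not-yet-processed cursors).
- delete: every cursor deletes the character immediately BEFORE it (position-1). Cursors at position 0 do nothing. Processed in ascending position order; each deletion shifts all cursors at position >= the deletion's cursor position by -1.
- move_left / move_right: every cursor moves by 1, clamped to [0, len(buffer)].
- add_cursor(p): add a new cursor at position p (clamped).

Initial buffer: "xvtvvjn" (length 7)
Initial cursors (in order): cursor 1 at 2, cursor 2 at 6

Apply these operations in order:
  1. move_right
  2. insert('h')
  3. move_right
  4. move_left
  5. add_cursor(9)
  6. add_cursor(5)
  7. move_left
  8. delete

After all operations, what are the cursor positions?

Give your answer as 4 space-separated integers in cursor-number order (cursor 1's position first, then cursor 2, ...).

After op 1 (move_right): buffer="xvtvvjn" (len 7), cursors c1@3 c2@7, authorship .......
After op 2 (insert('h')): buffer="xvthvvjnh" (len 9), cursors c1@4 c2@9, authorship ...1....2
After op 3 (move_right): buffer="xvthvvjnh" (len 9), cursors c1@5 c2@9, authorship ...1....2
After op 4 (move_left): buffer="xvthvvjnh" (len 9), cursors c1@4 c2@8, authorship ...1....2
After op 5 (add_cursor(9)): buffer="xvthvvjnh" (len 9), cursors c1@4 c2@8 c3@9, authorship ...1....2
After op 6 (add_cursor(5)): buffer="xvthvvjnh" (len 9), cursors c1@4 c4@5 c2@8 c3@9, authorship ...1....2
After op 7 (move_left): buffer="xvthvvjnh" (len 9), cursors c1@3 c4@4 c2@7 c3@8, authorship ...1....2
After op 8 (delete): buffer="xvvvh" (len 5), cursors c1@2 c4@2 c2@4 c3@4, authorship ....2

Answer: 2 4 4 2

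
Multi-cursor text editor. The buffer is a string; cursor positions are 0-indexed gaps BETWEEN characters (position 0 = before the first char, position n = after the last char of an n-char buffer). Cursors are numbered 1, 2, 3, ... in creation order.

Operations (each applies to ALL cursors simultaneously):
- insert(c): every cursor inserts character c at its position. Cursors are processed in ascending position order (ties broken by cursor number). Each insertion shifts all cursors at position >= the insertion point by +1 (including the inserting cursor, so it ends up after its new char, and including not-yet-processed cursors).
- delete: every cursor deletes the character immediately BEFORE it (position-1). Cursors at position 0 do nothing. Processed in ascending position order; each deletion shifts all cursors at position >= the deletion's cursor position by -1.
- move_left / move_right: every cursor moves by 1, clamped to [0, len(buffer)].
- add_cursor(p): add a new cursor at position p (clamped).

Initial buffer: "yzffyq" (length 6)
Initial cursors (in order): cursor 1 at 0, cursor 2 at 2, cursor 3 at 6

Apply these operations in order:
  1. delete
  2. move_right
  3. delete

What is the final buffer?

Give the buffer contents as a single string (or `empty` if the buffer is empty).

After op 1 (delete): buffer="yffy" (len 4), cursors c1@0 c2@1 c3@4, authorship ....
After op 2 (move_right): buffer="yffy" (len 4), cursors c1@1 c2@2 c3@4, authorship ....
After op 3 (delete): buffer="f" (len 1), cursors c1@0 c2@0 c3@1, authorship .

Answer: f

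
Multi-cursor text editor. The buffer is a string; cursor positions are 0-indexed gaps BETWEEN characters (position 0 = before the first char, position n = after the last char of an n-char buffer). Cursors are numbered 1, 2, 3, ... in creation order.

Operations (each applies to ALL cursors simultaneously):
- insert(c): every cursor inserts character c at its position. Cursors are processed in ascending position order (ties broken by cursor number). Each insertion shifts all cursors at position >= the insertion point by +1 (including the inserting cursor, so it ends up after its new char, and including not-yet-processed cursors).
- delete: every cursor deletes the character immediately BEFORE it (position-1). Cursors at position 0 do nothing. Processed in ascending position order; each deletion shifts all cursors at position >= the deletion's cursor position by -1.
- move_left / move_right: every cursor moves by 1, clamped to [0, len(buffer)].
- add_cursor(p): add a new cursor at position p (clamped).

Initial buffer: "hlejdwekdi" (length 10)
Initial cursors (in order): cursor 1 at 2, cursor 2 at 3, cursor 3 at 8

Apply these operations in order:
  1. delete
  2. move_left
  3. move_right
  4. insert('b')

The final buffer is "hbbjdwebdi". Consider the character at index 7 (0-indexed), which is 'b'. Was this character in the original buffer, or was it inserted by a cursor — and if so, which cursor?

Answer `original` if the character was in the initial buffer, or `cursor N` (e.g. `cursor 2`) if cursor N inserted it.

After op 1 (delete): buffer="hjdwedi" (len 7), cursors c1@1 c2@1 c3@5, authorship .......
After op 2 (move_left): buffer="hjdwedi" (len 7), cursors c1@0 c2@0 c3@4, authorship .......
After op 3 (move_right): buffer="hjdwedi" (len 7), cursors c1@1 c2@1 c3@5, authorship .......
After op 4 (insert('b')): buffer="hbbjdwebdi" (len 10), cursors c1@3 c2@3 c3@8, authorship .12....3..
Authorship (.=original, N=cursor N): . 1 2 . . . . 3 . .
Index 7: author = 3

Answer: cursor 3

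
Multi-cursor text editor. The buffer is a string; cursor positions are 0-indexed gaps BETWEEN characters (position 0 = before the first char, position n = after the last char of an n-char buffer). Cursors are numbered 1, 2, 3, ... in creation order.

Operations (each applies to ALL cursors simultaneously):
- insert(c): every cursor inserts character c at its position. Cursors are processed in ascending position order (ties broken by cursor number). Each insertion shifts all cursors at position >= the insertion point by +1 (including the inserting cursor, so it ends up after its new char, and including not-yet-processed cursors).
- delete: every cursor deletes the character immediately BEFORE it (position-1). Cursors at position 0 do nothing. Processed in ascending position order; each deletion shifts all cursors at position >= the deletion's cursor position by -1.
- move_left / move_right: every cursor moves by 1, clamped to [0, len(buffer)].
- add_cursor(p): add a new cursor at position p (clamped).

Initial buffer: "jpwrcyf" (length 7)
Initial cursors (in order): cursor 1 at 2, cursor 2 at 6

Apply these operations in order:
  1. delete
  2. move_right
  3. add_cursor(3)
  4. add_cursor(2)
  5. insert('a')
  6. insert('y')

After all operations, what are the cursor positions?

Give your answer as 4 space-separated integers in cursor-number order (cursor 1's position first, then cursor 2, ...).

Answer: 6 13 9 6

Derivation:
After op 1 (delete): buffer="jwrcf" (len 5), cursors c1@1 c2@4, authorship .....
After op 2 (move_right): buffer="jwrcf" (len 5), cursors c1@2 c2@5, authorship .....
After op 3 (add_cursor(3)): buffer="jwrcf" (len 5), cursors c1@2 c3@3 c2@5, authorship .....
After op 4 (add_cursor(2)): buffer="jwrcf" (len 5), cursors c1@2 c4@2 c3@3 c2@5, authorship .....
After op 5 (insert('a')): buffer="jwaaracfa" (len 9), cursors c1@4 c4@4 c3@6 c2@9, authorship ..14.3..2
After op 6 (insert('y')): buffer="jwaayyraycfay" (len 13), cursors c1@6 c4@6 c3@9 c2@13, authorship ..1414.33..22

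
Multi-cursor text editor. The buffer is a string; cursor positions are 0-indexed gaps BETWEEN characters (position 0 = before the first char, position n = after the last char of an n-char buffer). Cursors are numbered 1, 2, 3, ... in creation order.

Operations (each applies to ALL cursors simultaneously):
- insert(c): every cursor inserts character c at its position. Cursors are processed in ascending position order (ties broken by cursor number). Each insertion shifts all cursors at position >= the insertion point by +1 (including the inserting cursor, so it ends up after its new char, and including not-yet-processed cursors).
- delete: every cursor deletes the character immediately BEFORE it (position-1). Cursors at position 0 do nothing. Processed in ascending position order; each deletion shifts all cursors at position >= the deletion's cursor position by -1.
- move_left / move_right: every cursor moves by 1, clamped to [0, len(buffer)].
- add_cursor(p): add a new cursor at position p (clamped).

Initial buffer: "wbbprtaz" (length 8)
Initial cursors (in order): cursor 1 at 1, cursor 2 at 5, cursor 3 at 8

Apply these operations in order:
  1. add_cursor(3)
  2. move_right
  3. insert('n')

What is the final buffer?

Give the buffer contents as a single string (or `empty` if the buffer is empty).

Answer: wbnbpnrtnazn

Derivation:
After op 1 (add_cursor(3)): buffer="wbbprtaz" (len 8), cursors c1@1 c4@3 c2@5 c3@8, authorship ........
After op 2 (move_right): buffer="wbbprtaz" (len 8), cursors c1@2 c4@4 c2@6 c3@8, authorship ........
After op 3 (insert('n')): buffer="wbnbpnrtnazn" (len 12), cursors c1@3 c4@6 c2@9 c3@12, authorship ..1..4..2..3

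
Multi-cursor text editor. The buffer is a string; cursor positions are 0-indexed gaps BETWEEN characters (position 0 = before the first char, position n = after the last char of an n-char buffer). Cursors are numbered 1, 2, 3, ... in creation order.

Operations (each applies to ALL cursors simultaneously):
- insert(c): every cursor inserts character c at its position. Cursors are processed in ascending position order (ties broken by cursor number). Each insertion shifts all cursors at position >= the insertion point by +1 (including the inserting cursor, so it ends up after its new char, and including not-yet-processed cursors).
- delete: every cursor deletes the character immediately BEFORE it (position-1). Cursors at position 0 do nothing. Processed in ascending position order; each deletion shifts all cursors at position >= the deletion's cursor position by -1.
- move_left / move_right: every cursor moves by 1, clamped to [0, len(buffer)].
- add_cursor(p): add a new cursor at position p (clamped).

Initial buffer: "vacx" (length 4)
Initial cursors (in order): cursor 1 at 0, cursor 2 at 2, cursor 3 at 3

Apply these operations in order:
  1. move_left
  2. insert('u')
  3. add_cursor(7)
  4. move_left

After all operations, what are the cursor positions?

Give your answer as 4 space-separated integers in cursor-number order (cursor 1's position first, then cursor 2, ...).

Answer: 0 2 4 6

Derivation:
After op 1 (move_left): buffer="vacx" (len 4), cursors c1@0 c2@1 c3@2, authorship ....
After op 2 (insert('u')): buffer="uvuaucx" (len 7), cursors c1@1 c2@3 c3@5, authorship 1.2.3..
After op 3 (add_cursor(7)): buffer="uvuaucx" (len 7), cursors c1@1 c2@3 c3@5 c4@7, authorship 1.2.3..
After op 4 (move_left): buffer="uvuaucx" (len 7), cursors c1@0 c2@2 c3@4 c4@6, authorship 1.2.3..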